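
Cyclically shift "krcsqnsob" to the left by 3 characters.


Input: 'krcsqnsob', shift = 3
Operation: split at index 3 and swap parts
Front part s[0:3] = 'krc'
Back part s[3:] = 'sqnsob'
Rotated = back + front = 'sqnsob' + 'krc'
Result: sqnsobkrc


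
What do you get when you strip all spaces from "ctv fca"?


Input string: 'ctv fca'
Operation: remove all spaces
Words: 'ctv', 'fca'
Join without spaces: ctvfca


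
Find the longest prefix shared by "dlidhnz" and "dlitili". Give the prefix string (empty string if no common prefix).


String 1: 'dlidhnz'
String 2: 'dlitili'
Compare position by position:
pos 0: 'd' vs 'd' match
pos 1: 'l' vs 'l' match
pos 2: 'i' vs 'i' match
pos 3: 'd' vs 't' differ -> stop
Longest common prefix: "dli" (length 3)


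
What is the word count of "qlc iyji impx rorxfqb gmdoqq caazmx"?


Input string: 'qlc iyji impx rorxfqb gmdoqq caazmx'
Operation: split by spaces
Words found: 'qlc', 'iyji', 'impx', 'rorxfqb', 'gmdoqq', 'caazmx'
Word count: 6


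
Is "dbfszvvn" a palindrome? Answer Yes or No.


Input string: 'dbfszvvn'
Reversed: 'nvvzsfbd'
Compare pairs: s[0]='d' vs s[7]='n' (mismatch), s[1]='b' vs s[6]='v' (mismatch), s[2]='f' vs s[5]='v' (mismatch), s[3]='s' vs s[4]='z' (mismatch)
Palindrome: No


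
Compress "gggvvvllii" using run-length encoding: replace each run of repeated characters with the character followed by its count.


Input: 'gggvvvllii'
Operation: identify consecutive runs
Runs: 'ggg' -> g3, 'vvv' -> v3, 'll' -> l2, 'ii' -> i2
Encoded: g3v3l2i2


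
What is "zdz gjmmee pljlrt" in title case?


Input string: 'zdz gjmmee pljlrt'
Operation: capitalize first letter of each word
Word transformations: 'zdz'->'Zdz', 'gjmmee'->'Gjmmee', 'pljlrt'->'Pljlrt'
Result: Zdz Gjmmee Pljlrt


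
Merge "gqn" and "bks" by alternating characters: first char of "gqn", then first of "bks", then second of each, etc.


String 1: 'gqn'
String 2: 'bks'
Operation: alternate characters
Pairs: 'g'+'b', 'q'+'k', 'n'+'s'
Result: gbqkns


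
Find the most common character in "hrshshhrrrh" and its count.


Input: 'hrshshhrrrh'
Operation: tally each character
Counts: 'h':5, 'r':4, 's':2
Maximum: 'h' appears 5 times


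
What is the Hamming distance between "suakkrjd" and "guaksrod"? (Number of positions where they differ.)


String 1: 'suakkrjd'
String 2: 'guaksrod'
Compare each position: pos 0: 's'!='g', pos 1: 'u'=='u', pos 2: 'a'=='a', pos 3: 'k'=='k', pos 4: 'k'!='s', pos 5: 'r'=='r', pos 6: 'j'!='o', pos 7: 'd'=='d'
Differing positions: 3
Hamming distance: 3


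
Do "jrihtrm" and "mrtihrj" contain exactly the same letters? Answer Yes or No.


String 1: 'jrihtrm' -> sorted: 'hijmrrt'
String 2: 'mrtihrj' -> sorted: 'hijmrrt'
Compare sorted forms: 'hijmrrt' == 'hijmrrt'
Anagram: Yes


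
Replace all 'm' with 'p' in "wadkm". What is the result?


Input string: 'wadkm'
Operation: replace 'm' with 'p'
Positions of 'm': 4
After replacement: wadkp


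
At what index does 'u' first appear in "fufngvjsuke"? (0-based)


Input string: 'fufngvjsuke'
Target: 'u'
Scanning left to right: s[0]='f', s[1]='u'
First match at index: 1


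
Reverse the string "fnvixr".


Input string: 'fnvixr'
Operation: reverse character order
Original order: 'f' -> 'n' -> 'v' -> 'i' -> 'x' -> 'r'
Reversed order: 'r' -> 'x' -> 'i' -> 'v' -> 'n' -> 'f'
Result: rxivnf


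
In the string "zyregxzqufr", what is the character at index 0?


Input string: 'zyregxzqufr'
Operation: get character at index 0
Index mapping: s[0]='z'
Result: 'z'


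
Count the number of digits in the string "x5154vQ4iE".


Input string: 'x5154vQ4iE'
Operation: count digit characters (0-9)
Scan: 'x', '5'(digit), '1'(digit), '5'(digit), '4'(digit), 'v', 'Q', '4'(digit), 'i', 'E'
Digits found: 5
Result: 5


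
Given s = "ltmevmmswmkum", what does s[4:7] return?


Input string: 'ltmevmmswmkum'
Operation: slice [4:7]
Extract characters: s[4]='v', s[5]='m', s[6]='m'
Result: vmm


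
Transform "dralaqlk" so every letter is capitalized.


Input string: 'dralaqlk'
Operation: convert each letter to uppercase
Mapping: 'd'->'D', 'r'->'R', 'a'->'A', 'l'->'L', 'a'->'A', 'q'->'Q', 'l'->'L', 'k'->'K'
Result: DRALAQLK


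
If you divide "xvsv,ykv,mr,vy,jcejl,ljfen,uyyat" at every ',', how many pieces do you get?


Input string: 'xvsv,ykv,mr,vy,jcejl,ljfen,uyyat'
Delimiter: ','
Split result: 'xvsv', 'ykv', 'mr', 'vy', 'jcejl', 'ljfen', 'uyyat'
Number of parts: 7


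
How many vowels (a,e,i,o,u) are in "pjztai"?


Input string: 'pjztai'
Operation: count vowels (a, e, i, o, u)
Scan: s[0]='p', s[1]='j', s[2]='z', s[3]='t', s[4]='a' (vowel), s[5]='i' (vowel)
Vowels found: 2
Result: 2


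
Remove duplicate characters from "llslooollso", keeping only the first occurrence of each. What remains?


Input: 'llslooollso'
Operation: keep first occurrence of each character
Scan: s[0]='l' new -> keep; s[1]='l' seen -> skip; s[2]='s' new -> keep; s[3]='l' seen -> skip; s[4]='o' new -> keep; s[5]='o' seen -> skip; s[6]='o' seen -> skip; s[7]='l' seen -> skip; s[8]='l' seen -> skip; s[9]='s' seen -> skip; s[10]='o' seen -> skip
Result: lso


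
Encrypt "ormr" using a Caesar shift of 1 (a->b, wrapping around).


Input: 'ormr', shift = 1
Operation: for each letter, (position + 1) mod 26
Mapping: 'o'(14+1=15)->'p', 'r'(17+1=18)->'s', 'm'(12+1=13)->'n', 'r'(17+1=18)->'s'
Result: psns


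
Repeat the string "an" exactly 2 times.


Input string: 'an'
Operation: repeat 2 times
Concatenation: 'an' + 'an'
Result: anan


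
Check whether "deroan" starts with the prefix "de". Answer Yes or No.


Input string: 'deroan'
Prefix to check: 'de'
First 2 characters of input: 'de'
Match: True
Result: Yes


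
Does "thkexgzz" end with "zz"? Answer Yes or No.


Input string: 'thkexgzz'
Suffix to check: 'zz'
Last 2 characters of input: 'zz'
Match: True
Result: Yes


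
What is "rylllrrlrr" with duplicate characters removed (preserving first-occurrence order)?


Input: 'rylllrrlrr'
Operation: keep first occurrence of each character
Scan: s[0]='r' new -> keep; s[1]='y' new -> keep; s[2]='l' new -> keep; s[3]='l' seen -> skip; s[4]='l' seen -> skip; s[5]='r' seen -> skip; s[6]='r' seen -> skip; s[7]='l' seen -> skip; s[8]='r' seen -> skip; s[9]='r' seen -> skip
Result: ryl


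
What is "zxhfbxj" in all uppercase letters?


Input string: 'zxhfbxj'
Operation: convert each letter to uppercase
Mapping: 'z'->'Z', 'x'->'X', 'h'->'H', 'f'->'F', 'b'->'B', 'x'->'X', 'j'->'J'
Result: ZXHFBXJ


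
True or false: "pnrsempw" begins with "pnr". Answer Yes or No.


Input string: 'pnrsempw'
Prefix to check: 'pnr'
First 3 characters of input: 'pnr'
Match: True
Result: Yes


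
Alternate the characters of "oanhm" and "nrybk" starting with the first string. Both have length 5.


String 1: 'oanhm'
String 2: 'nrybk'
Operation: alternate characters
Pairs: 'o'+'n', 'a'+'r', 'n'+'y', 'h'+'b', 'm'+'k'
Result: onarnyhbmk


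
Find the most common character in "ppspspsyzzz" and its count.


Input: 'ppspspsyzzz'
Operation: tally each character
Counts: 'p':4, 's':3, 'y':1, 'z':3
Maximum: 'p' appears 4 times


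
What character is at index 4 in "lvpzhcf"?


Input string: 'lvpzhcf'
Operation: get character at index 4
Index mapping: s[0]='l', s[1]='v', s[2]='p', s[3]='z', s[4]='h'
Result: 'h'


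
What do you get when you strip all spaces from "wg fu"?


Input string: 'wg fu'
Operation: remove all spaces
Words: 'wg', 'fu'
Join without spaces: wgfu


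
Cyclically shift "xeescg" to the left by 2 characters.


Input: 'xeescg', shift = 2
Operation: split at index 2 and swap parts
Front part s[0:2] = 'xe'
Back part s[2:] = 'escg'
Rotated = back + front = 'escg' + 'xe'
Result: escgxe


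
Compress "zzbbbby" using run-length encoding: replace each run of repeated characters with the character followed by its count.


Input: 'zzbbbby'
Operation: identify consecutive runs
Runs: 'zz' -> z2, 'bbbb' -> b4, 'y' -> y1
Encoded: z2b4y1


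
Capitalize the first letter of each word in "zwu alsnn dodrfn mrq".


Input string: 'zwu alsnn dodrfn mrq'
Operation: capitalize first letter of each word
Word transformations: 'zwu'->'Zwu', 'alsnn'->'Alsnn', 'dodrfn'->'Dodrfn', 'mrq'->'Mrq'
Result: Zwu Alsnn Dodrfn Mrq


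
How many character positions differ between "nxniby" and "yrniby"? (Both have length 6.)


String 1: 'nxniby'
String 2: 'yrniby'
Compare each position: pos 0: 'n'!='y', pos 1: 'x'!='r', pos 2: 'n'=='n', pos 3: 'i'=='i', pos 4: 'b'=='b', pos 5: 'y'=='y'
Differing positions: 2
Hamming distance: 2


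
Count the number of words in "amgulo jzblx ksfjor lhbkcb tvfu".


Input string: 'amgulo jzblx ksfjor lhbkcb tvfu'
Operation: split by spaces
Words found: 'amgulo', 'jzblx', 'ksfjor', 'lhbkcb', 'tvfu'
Word count: 5


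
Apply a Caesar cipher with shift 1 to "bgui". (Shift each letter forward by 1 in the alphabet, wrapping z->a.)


Input: 'bgui', shift = 1
Operation: for each letter, (position + 1) mod 26
Mapping: 'b'(1+1=2)->'c', 'g'(6+1=7)->'h', 'u'(20+1=21)->'v', 'i'(8+1=9)->'j'
Result: chvj


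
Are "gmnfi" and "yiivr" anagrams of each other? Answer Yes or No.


String 1: 'gmnfi' -> sorted: 'fgimn'
String 2: 'yiivr' -> sorted: 'iirvy'
Compare sorted forms: 'fgimn' != 'iirvy'
Anagram: No


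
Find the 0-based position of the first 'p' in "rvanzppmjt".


Input string: 'rvanzppmjt'
Target: 'p'
Scanning left to right: s[0]='r', s[1]='v', s[2]='a', s[3]='n', s[4]='z', s[5]='p'
First match at index: 5


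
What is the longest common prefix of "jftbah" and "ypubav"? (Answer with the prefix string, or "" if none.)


String 1: 'jftbah'
String 2: 'ypubav'
Compare position by position:
pos 0: 'j' vs 'y' differ -> stop
Longest common prefix: "" (length 0)


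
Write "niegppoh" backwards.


Input string: 'niegppoh'
Operation: reverse character order
Original order: 'n' -> 'i' -> 'e' -> 'g' -> 'p' -> 'p' -> 'o' -> 'h'
Reversed order: 'h' -> 'o' -> 'p' -> 'p' -> 'g' -> 'e' -> 'i' -> 'n'
Result: hoppgein


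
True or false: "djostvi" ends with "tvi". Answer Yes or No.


Input string: 'djostvi'
Suffix to check: 'tvi'
Last 3 characters of input: 'tvi'
Match: True
Result: Yes


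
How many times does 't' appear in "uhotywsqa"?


Input string: 'uhotywsqa'
Target character: 't'
Scan each position: s[3]='t'
Matches found at indices: 3
Total: 1


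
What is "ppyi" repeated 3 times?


Input string: 'ppyi'
Operation: repeat 3 times
Concatenation: 'ppyi' + 'ppyi' + 'ppyi'
Result: ppyippyippyi


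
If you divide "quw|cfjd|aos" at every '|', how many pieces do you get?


Input string: 'quw|cfjd|aos'
Delimiter: '|'
Split result: 'quw', 'cfjd', 'aos'
Number of parts: 3


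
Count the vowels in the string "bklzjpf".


Input string: 'bklzjpf'
Operation: count vowels (a, e, i, o, u)
Scan: s[0]='b', s[1]='k', s[2]='l', s[3]='z', s[4]='j', s[5]='p', s[6]='f'
Vowels found: 0
Result: 0


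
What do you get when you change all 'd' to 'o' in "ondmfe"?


Input string: 'ondmfe'
Operation: replace 'd' with 'o'
Positions of 'd': 2
After replacement: onomfe


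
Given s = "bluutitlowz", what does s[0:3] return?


Input string: 'bluutitlowz'
Operation: slice [0:3]
Extract characters: s[0]='b', s[1]='l', s[2]='u'
Result: blu


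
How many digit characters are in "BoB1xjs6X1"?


Input string: 'BoB1xjs6X1'
Operation: count digit characters (0-9)
Scan: 'B', 'o', 'B', '1'(digit), 'x', 'j', 's', '6'(digit), 'X', '1'(digit)
Digits found: 3
Result: 3


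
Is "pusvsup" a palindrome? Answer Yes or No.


Input string: 'pusvsup'
Reversed: 'pusvsup'
Compare pairs: s[0]='p' vs s[6]='p' (match), s[1]='u' vs s[5]='u' (match), s[2]='s' vs s[4]='s' (match)
Palindrome: Yes


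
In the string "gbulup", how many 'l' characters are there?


Input string: 'gbulup'
Target character: 'l'
Scan each position: s[3]='l'
Matches found at indices: 3
Total: 1


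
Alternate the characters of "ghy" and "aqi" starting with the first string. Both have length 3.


String 1: 'ghy'
String 2: 'aqi'
Operation: alternate characters
Pairs: 'g'+'a', 'h'+'q', 'y'+'i'
Result: gahqyi


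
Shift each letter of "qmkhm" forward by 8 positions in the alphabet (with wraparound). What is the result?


Input: 'qmkhm', shift = 8
Operation: for each letter, (position + 8) mod 26
Mapping: 'q'(16+8=24)->'y', 'm'(12+8=20)->'u', 'k'(10+8=18)->'s', 'h'(7+8=15)->'p', 'm'(12+8=20)->'u'
Result: yuspu


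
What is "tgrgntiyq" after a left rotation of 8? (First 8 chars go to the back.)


Input: 'tgrgntiyq', shift = 8
Operation: split at index 8 and swap parts
Front part s[0:8] = 'tgrgntiy'
Back part s[8:] = 'q'
Rotated = back + front = 'q' + 'tgrgntiy'
Result: qtgrgntiy


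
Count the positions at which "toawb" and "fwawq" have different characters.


String 1: 'toawb'
String 2: 'fwawq'
Compare each position: pos 0: 't'!='f', pos 1: 'o'!='w', pos 2: 'a'=='a', pos 3: 'w'=='w', pos 4: 'b'!='q'
Differing positions: 3
Hamming distance: 3


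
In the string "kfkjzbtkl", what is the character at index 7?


Input string: 'kfkjzbtkl'
Operation: get character at index 7
Index mapping: s[0]='k', s[1]='f', s[2]='k', s[3]='j', s[4]='z', s[5]='b', s[6]='t', s[7]='k'
Result: 'k'


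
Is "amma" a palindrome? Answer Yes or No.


Input string: 'amma'
Reversed: 'amma'
Compare pairs: s[0]='a' vs s[3]='a' (match), s[1]='m' vs s[2]='m' (match)
Palindrome: Yes


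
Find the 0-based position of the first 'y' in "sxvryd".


Input string: 'sxvryd'
Target: 'y'
Scanning left to right: s[0]='s', s[1]='x', s[2]='v', s[3]='r', s[4]='y'
First match at index: 4


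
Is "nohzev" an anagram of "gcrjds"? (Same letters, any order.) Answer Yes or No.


String 1: 'gcrjds' -> sorted: 'cdgjrs'
String 2: 'nohzev' -> sorted: 'ehnovz'
Compare sorted forms: 'cdgjrs' != 'ehnovz'
Anagram: No


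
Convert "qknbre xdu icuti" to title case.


Input string: 'qknbre xdu icuti'
Operation: capitalize first letter of each word
Word transformations: 'qknbre'->'Qknbre', 'xdu'->'Xdu', 'icuti'->'Icuti'
Result: Qknbre Xdu Icuti


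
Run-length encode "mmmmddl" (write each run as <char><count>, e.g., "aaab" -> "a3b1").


Input: 'mmmmddl'
Operation: identify consecutive runs
Runs: 'mmmm' -> m4, 'dd' -> d2, 'l' -> l1
Encoded: m4d2l1


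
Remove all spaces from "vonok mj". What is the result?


Input string: 'vonok mj'
Operation: remove all spaces
Words: 'vonok', 'mj'
Join without spaces: vonokmj


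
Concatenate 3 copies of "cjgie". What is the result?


Input string: 'cjgie'
Operation: repeat 3 times
Concatenation: 'cjgie' + 'cjgie' + 'cjgie'
Result: cjgiecjgiecjgie


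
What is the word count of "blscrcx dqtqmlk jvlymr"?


Input string: 'blscrcx dqtqmlk jvlymr'
Operation: split by spaces
Words found: 'blscrcx', 'dqtqmlk', 'jvlymr'
Word count: 3


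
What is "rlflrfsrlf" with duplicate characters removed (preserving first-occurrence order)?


Input: 'rlflrfsrlf'
Operation: keep first occurrence of each character
Scan: s[0]='r' new -> keep; s[1]='l' new -> keep; s[2]='f' new -> keep; s[3]='l' seen -> skip; s[4]='r' seen -> skip; s[5]='f' seen -> skip; s[6]='s' new -> keep; s[7]='r' seen -> skip; s[8]='l' seen -> skip; s[9]='f' seen -> skip
Result: rlfs


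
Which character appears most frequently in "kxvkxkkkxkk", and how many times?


Input: 'kxvkxkkkxkk'
Operation: tally each character
Counts: 'k':7, 'v':1, 'x':3
Maximum: 'k' appears 7 times


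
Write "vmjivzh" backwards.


Input string: 'vmjivzh'
Operation: reverse character order
Original order: 'v' -> 'm' -> 'j' -> 'i' -> 'v' -> 'z' -> 'h'
Reversed order: 'h' -> 'z' -> 'v' -> 'i' -> 'j' -> 'm' -> 'v'
Result: hzvijmv


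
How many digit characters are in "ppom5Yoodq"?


Input string: 'ppom5Yoodq'
Operation: count digit characters (0-9)
Scan: 'p', 'p', 'o', 'm', '5'(digit), 'Y', 'o', 'o', 'd', 'q'
Digits found: 1
Result: 1


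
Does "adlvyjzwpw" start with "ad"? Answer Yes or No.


Input string: 'adlvyjzwpw'
Prefix to check: 'ad'
First 2 characters of input: 'ad'
Match: True
Result: Yes


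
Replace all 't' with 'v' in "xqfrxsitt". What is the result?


Input string: 'xqfrxsitt'
Operation: replace 't' with 'v'
Positions of 't': 7, 8
After replacement: xqfrxsivv


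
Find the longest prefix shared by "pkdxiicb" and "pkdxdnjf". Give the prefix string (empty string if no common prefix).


String 1: 'pkdxiicb'
String 2: 'pkdxdnjf'
Compare position by position:
pos 0: 'p' vs 'p' match
pos 1: 'k' vs 'k' match
pos 2: 'd' vs 'd' match
pos 3: 'x' vs 'x' match
pos 4: 'i' vs 'd' differ -> stop
Longest common prefix: "pkdx" (length 4)


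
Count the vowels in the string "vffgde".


Input string: 'vffgde'
Operation: count vowels (a, e, i, o, u)
Scan: s[0]='v', s[1]='f', s[2]='f', s[3]='g', s[4]='d', s[5]='e' (vowel)
Vowels found: 1
Result: 1


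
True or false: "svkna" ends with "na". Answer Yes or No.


Input string: 'svkna'
Suffix to check: 'na'
Last 2 characters of input: 'na'
Match: True
Result: Yes


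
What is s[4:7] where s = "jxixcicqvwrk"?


Input string: 'jxixcicqvwrk'
Operation: slice [4:7]
Extract characters: s[4]='c', s[5]='i', s[6]='c'
Result: cic


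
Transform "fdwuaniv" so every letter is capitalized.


Input string: 'fdwuaniv'
Operation: convert each letter to uppercase
Mapping: 'f'->'F', 'd'->'D', 'w'->'W', 'u'->'U', 'a'->'A', 'n'->'N', 'i'->'I', 'v'->'V'
Result: FDWUANIV


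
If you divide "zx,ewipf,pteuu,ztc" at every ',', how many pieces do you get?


Input string: 'zx,ewipf,pteuu,ztc'
Delimiter: ','
Split result: 'zx', 'ewipf', 'pteuu', 'ztc'
Number of parts: 4


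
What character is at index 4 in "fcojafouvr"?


Input string: 'fcojafouvr'
Operation: get character at index 4
Index mapping: s[0]='f', s[1]='c', s[2]='o', s[3]='j', s[4]='a'
Result: 'a'


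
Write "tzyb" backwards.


Input string: 'tzyb'
Operation: reverse character order
Original order: 't' -> 'z' -> 'y' -> 'b'
Reversed order: 'b' -> 'y' -> 'z' -> 't'
Result: byzt


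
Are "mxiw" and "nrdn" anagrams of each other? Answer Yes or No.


String 1: 'mxiw' -> sorted: 'imwx'
String 2: 'nrdn' -> sorted: 'dnnr'
Compare sorted forms: 'imwx' != 'dnnr'
Anagram: No


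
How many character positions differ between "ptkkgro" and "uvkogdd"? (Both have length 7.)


String 1: 'ptkkgro'
String 2: 'uvkogdd'
Compare each position: pos 0: 'p'!='u', pos 1: 't'!='v', pos 2: 'k'=='k', pos 3: 'k'!='o', pos 4: 'g'=='g', pos 5: 'r'!='d', pos 6: 'o'!='d'
Differing positions: 5
Hamming distance: 5


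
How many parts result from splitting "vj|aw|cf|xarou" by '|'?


Input string: 'vj|aw|cf|xarou'
Delimiter: '|'
Split result: 'vj', 'aw', 'cf', 'xarou'
Number of parts: 4


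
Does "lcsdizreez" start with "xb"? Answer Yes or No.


Input string: 'lcsdizreez'
Prefix to check: 'xb'
First 2 characters of input: 'lc'
Match: False
Result: No


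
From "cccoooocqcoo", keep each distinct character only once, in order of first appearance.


Input: 'cccoooocqcoo'
Operation: keep first occurrence of each character
Scan: s[0]='c' new -> keep; s[1]='c' seen -> skip; s[2]='c' seen -> skip; s[3]='o' new -> keep; s[4]='o' seen -> skip; s[5]='o' seen -> skip; s[6]='o' seen -> skip; s[7]='c' seen -> skip; s[8]='q' new -> keep; s[9]='c' seen -> skip; s[10]='o' seen -> skip; s[11]='o' seen -> skip
Result: coq


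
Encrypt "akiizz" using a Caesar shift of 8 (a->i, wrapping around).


Input: 'akiizz', shift = 8
Operation: for each letter, (position + 8) mod 26
Mapping: 'a'(0+8=8)->'i', 'k'(10+8=18)->'s', 'i'(8+8=16)->'q', 'i'(8+8=16)->'q', 'z'(25+8=33, 33 mod 26=7)->'h', 'z'(25+8=33, 33 mod 26=7)->'h'
Result: isqqhh


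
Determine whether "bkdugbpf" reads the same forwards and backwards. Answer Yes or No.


Input string: 'bkdugbpf'
Reversed: 'fpbgudkb'
Compare pairs: s[0]='b' vs s[7]='f' (mismatch), s[1]='k' vs s[6]='p' (mismatch), s[2]='d' vs s[5]='b' (mismatch), s[3]='u' vs s[4]='g' (mismatch)
Palindrome: No


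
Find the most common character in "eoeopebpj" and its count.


Input: 'eoeopebpj'
Operation: tally each character
Counts: 'b':1, 'e':3, 'j':1, 'o':2, 'p':2
Maximum: 'e' appears 3 times


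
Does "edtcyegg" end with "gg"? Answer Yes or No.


Input string: 'edtcyegg'
Suffix to check: 'gg'
Last 2 characters of input: 'gg'
Match: True
Result: Yes


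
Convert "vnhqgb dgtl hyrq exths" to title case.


Input string: 'vnhqgb dgtl hyrq exths'
Operation: capitalize first letter of each word
Word transformations: 'vnhqgb'->'Vnhqgb', 'dgtl'->'Dgtl', 'hyrq'->'Hyrq', 'exths'->'Exths'
Result: Vnhqgb Dgtl Hyrq Exths


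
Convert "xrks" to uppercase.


Input string: 'xrks'
Operation: convert each letter to uppercase
Mapping: 'x'->'X', 'r'->'R', 'k'->'K', 's'->'S'
Result: XRKS


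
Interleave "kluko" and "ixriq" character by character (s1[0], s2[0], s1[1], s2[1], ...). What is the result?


String 1: 'kluko'
String 2: 'ixriq'
Operation: alternate characters
Pairs: 'k'+'i', 'l'+'x', 'u'+'r', 'k'+'i', 'o'+'q'
Result: kilxurkioq


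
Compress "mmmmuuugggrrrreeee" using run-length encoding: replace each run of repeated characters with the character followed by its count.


Input: 'mmmmuuugggrrrreeee'
Operation: identify consecutive runs
Runs: 'mmmm' -> m4, 'uuu' -> u3, 'ggg' -> g3, 'rrrr' -> r4, 'eeee' -> e4
Encoded: m4u3g3r4e4


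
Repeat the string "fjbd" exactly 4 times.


Input string: 'fjbd'
Operation: repeat 4 times
Concatenation: 'fjbd' + 'fjbd' + 'fjbd' + 'fjbd'
Result: fjbdfjbdfjbdfjbd


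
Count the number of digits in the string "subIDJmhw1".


Input string: 'subIDJmhw1'
Operation: count digit characters (0-9)
Scan: 's', 'u', 'b', 'I', 'D', 'J', 'm', 'h', 'w', '1'(digit)
Digits found: 1
Result: 1


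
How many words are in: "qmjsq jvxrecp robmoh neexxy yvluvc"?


Input string: 'qmjsq jvxrecp robmoh neexxy yvluvc'
Operation: split by spaces
Words found: 'qmjsq', 'jvxrecp', 'robmoh', 'neexxy', 'yvluvc'
Word count: 5


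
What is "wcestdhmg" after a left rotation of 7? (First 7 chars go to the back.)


Input: 'wcestdhmg', shift = 7
Operation: split at index 7 and swap parts
Front part s[0:7] = 'wcestdh'
Back part s[7:] = 'mg'
Rotated = back + front = 'mg' + 'wcestdh'
Result: mgwcestdh


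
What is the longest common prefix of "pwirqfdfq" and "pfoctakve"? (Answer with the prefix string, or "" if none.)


String 1: 'pwirqfdfq'
String 2: 'pfoctakve'
Compare position by position:
pos 0: 'p' vs 'p' match
pos 1: 'w' vs 'f' differ -> stop
Longest common prefix: "p" (length 1)


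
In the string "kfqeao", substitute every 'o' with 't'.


Input string: 'kfqeao'
Operation: replace 'o' with 't'
Positions of 'o': 5
After replacement: kfqeat


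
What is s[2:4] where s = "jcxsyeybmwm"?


Input string: 'jcxsyeybmwm'
Operation: slice [2:4]
Extract characters: s[2]='x', s[3]='s'
Result: xs


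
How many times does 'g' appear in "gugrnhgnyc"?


Input string: 'gugrnhgnyc'
Target character: 'g'
Scan each position: s[0]='g', s[2]='g', s[6]='g'
Matches found at indices: 0, 2, 6
Total: 3


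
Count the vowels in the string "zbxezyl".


Input string: 'zbxezyl'
Operation: count vowels (a, e, i, o, u)
Scan: s[0]='z', s[1]='b', s[2]='x', s[3]='e' (vowel), s[4]='z', s[5]='y', s[6]='l'
Vowels found: 1
Result: 1


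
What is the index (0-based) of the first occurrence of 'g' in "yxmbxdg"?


Input string: 'yxmbxdg'
Target: 'g'
Scanning left to right: s[0]='y', s[1]='x', s[2]='m', s[3]='b', s[4]='x', s[5]='d', s[6]='g'
First match at index: 6


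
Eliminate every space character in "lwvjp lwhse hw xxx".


Input string: 'lwvjp lwhse hw xxx'
Operation: remove all spaces
Words: 'lwvjp', 'lwhse', 'hw', 'xxx'
Join without spaces: lwvjplwhsehwxxx


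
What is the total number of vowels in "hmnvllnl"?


Input string: 'hmnvllnl'
Operation: count vowels (a, e, i, o, u)
Scan: s[0]='h', s[1]='m', s[2]='n', s[3]='v', s[4]='l', s[5]='l', s[6]='n', s[7]='l'
Vowels found: 0
Result: 0


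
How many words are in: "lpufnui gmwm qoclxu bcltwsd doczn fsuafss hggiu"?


Input string: 'lpufnui gmwm qoclxu bcltwsd doczn fsuafss hggiu'
Operation: split by spaces
Words found: 'lpufnui', 'gmwm', 'qoclxu', 'bcltwsd', 'doczn', 'fsuafss', 'hggiu'
Word count: 7


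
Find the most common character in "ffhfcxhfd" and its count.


Input: 'ffhfcxhfd'
Operation: tally each character
Counts: 'c':1, 'd':1, 'f':4, 'h':2, 'x':1
Maximum: 'f' appears 4 times


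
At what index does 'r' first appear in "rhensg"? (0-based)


Input string: 'rhensg'
Target: 'r'
Scanning left to right: s[0]='r'
First match at index: 0


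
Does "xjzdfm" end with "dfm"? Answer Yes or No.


Input string: 'xjzdfm'
Suffix to check: 'dfm'
Last 3 characters of input: 'dfm'
Match: True
Result: Yes


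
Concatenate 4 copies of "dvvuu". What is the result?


Input string: 'dvvuu'
Operation: repeat 4 times
Concatenation: 'dvvuu' + 'dvvuu' + 'dvvuu' + 'dvvuu'
Result: dvvuudvvuudvvuudvvuu


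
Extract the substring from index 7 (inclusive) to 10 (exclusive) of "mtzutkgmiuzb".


Input string: 'mtzutkgmiuzb'
Operation: slice [7:10]
Extract characters: s[7]='m', s[8]='i', s[9]='u'
Result: miu


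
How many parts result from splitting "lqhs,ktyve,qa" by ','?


Input string: 'lqhs,ktyve,qa'
Delimiter: ','
Split result: 'lqhs', 'ktyve', 'qa'
Number of parts: 3


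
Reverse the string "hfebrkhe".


Input string: 'hfebrkhe'
Operation: reverse character order
Original order: 'h' -> 'f' -> 'e' -> 'b' -> 'r' -> 'k' -> 'h' -> 'e'
Reversed order: 'e' -> 'h' -> 'k' -> 'r' -> 'b' -> 'e' -> 'f' -> 'h'
Result: ehkrbefh


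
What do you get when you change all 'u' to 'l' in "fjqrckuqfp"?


Input string: 'fjqrckuqfp'
Operation: replace 'u' with 'l'
Positions of 'u': 6
After replacement: fjqrcklqfp


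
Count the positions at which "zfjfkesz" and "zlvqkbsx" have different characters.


String 1: 'zfjfkesz'
String 2: 'zlvqkbsx'
Compare each position: pos 0: 'z'=='z', pos 1: 'f'!='l', pos 2: 'j'!='v', pos 3: 'f'!='q', pos 4: 'k'=='k', pos 5: 'e'!='b', pos 6: 's'=='s', pos 7: 'z'!='x'
Differing positions: 5
Hamming distance: 5


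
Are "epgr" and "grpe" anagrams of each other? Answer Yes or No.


String 1: 'epgr' -> sorted: 'egpr'
String 2: 'grpe' -> sorted: 'egpr'
Compare sorted forms: 'egpr' == 'egpr'
Anagram: Yes


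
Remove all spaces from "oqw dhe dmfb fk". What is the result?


Input string: 'oqw dhe dmfb fk'
Operation: remove all spaces
Words: 'oqw', 'dhe', 'dmfb', 'fk'
Join without spaces: oqwdhedmfbfk


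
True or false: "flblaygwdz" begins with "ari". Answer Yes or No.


Input string: 'flblaygwdz'
Prefix to check: 'ari'
First 3 characters of input: 'flb'
Match: False
Result: No


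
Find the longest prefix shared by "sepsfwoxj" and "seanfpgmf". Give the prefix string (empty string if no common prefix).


String 1: 'sepsfwoxj'
String 2: 'seanfpgmf'
Compare position by position:
pos 0: 's' vs 's' match
pos 1: 'e' vs 'e' match
pos 2: 'p' vs 'a' differ -> stop
Longest common prefix: "se" (length 2)


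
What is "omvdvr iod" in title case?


Input string: 'omvdvr iod'
Operation: capitalize first letter of each word
Word transformations: 'omvdvr'->'Omvdvr', 'iod'->'Iod'
Result: Omvdvr Iod


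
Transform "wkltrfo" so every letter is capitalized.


Input string: 'wkltrfo'
Operation: convert each letter to uppercase
Mapping: 'w'->'W', 'k'->'K', 'l'->'L', 't'->'T', 'r'->'R', 'f'->'F', 'o'->'O'
Result: WKLTRFO


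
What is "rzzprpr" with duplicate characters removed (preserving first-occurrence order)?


Input: 'rzzprpr'
Operation: keep first occurrence of each character
Scan: s[0]='r' new -> keep; s[1]='z' new -> keep; s[2]='z' seen -> skip; s[3]='p' new -> keep; s[4]='r' seen -> skip; s[5]='p' seen -> skip; s[6]='r' seen -> skip
Result: rzp


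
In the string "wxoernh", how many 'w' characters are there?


Input string: 'wxoernh'
Target character: 'w'
Scan each position: s[0]='w'
Matches found at indices: 0
Total: 1


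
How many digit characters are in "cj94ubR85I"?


Input string: 'cj94ubR85I'
Operation: count digit characters (0-9)
Scan: 'c', 'j', '9'(digit), '4'(digit), 'u', 'b', 'R', '8'(digit), '5'(digit), 'I'
Digits found: 4
Result: 4


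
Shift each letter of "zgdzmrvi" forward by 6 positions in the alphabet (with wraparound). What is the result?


Input: 'zgdzmrvi', shift = 6
Operation: for each letter, (position + 6) mod 26
Mapping: 'z'(25+6=31, 31 mod 26=5)->'f', 'g'(6+6=12)->'m', 'd'(3+6=9)->'j', 'z'(25+6=31, 31 mod 26=5)->'f', 'm'(12+6=18)->'s', 'r'(17+6=23)->'x', 'v'(21+6=27, 27 mod 26=1)->'b', 'i'(8+6=14)->'o'
Result: fmjfsxbo


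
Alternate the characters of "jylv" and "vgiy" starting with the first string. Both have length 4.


String 1: 'jylv'
String 2: 'vgiy'
Operation: alternate characters
Pairs: 'j'+'v', 'y'+'g', 'l'+'i', 'v'+'y'
Result: jvyglivy


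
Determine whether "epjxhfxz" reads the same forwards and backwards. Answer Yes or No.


Input string: 'epjxhfxz'
Reversed: 'zxfhxjpe'
Compare pairs: s[0]='e' vs s[7]='z' (mismatch), s[1]='p' vs s[6]='x' (mismatch), s[2]='j' vs s[5]='f' (mismatch), s[3]='x' vs s[4]='h' (mismatch)
Palindrome: No


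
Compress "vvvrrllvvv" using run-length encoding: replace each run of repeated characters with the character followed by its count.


Input: 'vvvrrllvvv'
Operation: identify consecutive runs
Runs: 'vvv' -> v3, 'rr' -> r2, 'll' -> l2, 'vvv' -> v3
Encoded: v3r2l2v3


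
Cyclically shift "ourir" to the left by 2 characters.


Input: 'ourir', shift = 2
Operation: split at index 2 and swap parts
Front part s[0:2] = 'ou'
Back part s[2:] = 'rir'
Rotated = back + front = 'rir' + 'ou'
Result: rirou


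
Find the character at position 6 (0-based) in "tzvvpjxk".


Input string: 'tzvvpjxk'
Operation: get character at index 6
Index mapping: s[0]='t', s[1]='z', s[2]='v', s[3]='v', s[4]='p', s[5]='j', s[6]='x'
Result: 'x'


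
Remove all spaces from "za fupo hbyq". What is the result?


Input string: 'za fupo hbyq'
Operation: remove all spaces
Words: 'za', 'fupo', 'hbyq'
Join without spaces: zafupohbyq


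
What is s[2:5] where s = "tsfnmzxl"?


Input string: 'tsfnmzxl'
Operation: slice [2:5]
Extract characters: s[2]='f', s[3]='n', s[4]='m'
Result: fnm


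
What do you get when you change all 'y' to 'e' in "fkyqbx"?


Input string: 'fkyqbx'
Operation: replace 'y' with 'e'
Positions of 'y': 2
After replacement: fkeqbx


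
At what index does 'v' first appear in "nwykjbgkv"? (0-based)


Input string: 'nwykjbgkv'
Target: 'v'
Scanning left to right: s[0]='n', s[1]='w', s[2]='y', s[3]='k', s[4]='j', s[5]='b', s[6]='g', s[7]='k', s[8]='v'
First match at index: 8


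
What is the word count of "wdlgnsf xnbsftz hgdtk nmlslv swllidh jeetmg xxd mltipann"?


Input string: 'wdlgnsf xnbsftz hgdtk nmlslv swllidh jeetmg xxd mltipann'
Operation: split by spaces
Words found: 'wdlgnsf', 'xnbsftz', 'hgdtk', 'nmlslv', 'swllidh', 'jeetmg', 'xxd', 'mltipann'
Word count: 8


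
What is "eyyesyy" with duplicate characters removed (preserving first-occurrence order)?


Input: 'eyyesyy'
Operation: keep first occurrence of each character
Scan: s[0]='e' new -> keep; s[1]='y' new -> keep; s[2]='y' seen -> skip; s[3]='e' seen -> skip; s[4]='s' new -> keep; s[5]='y' seen -> skip; s[6]='y' seen -> skip
Result: eys


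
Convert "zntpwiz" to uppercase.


Input string: 'zntpwiz'
Operation: convert each letter to uppercase
Mapping: 'z'->'Z', 'n'->'N', 't'->'T', 'p'->'P', 'w'->'W', 'i'->'I', 'z'->'Z'
Result: ZNTPWIZ


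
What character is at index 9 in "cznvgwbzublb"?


Input string: 'cznvgwbzublb'
Operation: get character at index 9
Index mapping: s[0]='c', s[1]='z', s[2]='n', s[3]='v', s[4]='g', s[5]='w', s[6]='b', s[7]='z', s[8]='u', s[9]='b'
Result: 'b'


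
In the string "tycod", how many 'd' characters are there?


Input string: 'tycod'
Target character: 'd'
Scan each position: s[4]='d'
Matches found at indices: 4
Total: 1


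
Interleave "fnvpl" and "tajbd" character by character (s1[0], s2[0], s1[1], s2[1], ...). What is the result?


String 1: 'fnvpl'
String 2: 'tajbd'
Operation: alternate characters
Pairs: 'f'+'t', 'n'+'a', 'v'+'j', 'p'+'b', 'l'+'d'
Result: ftnavjpbld


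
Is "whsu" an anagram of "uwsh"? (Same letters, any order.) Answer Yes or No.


String 1: 'uwsh' -> sorted: 'hsuw'
String 2: 'whsu' -> sorted: 'hsuw'
Compare sorted forms: 'hsuw' == 'hsuw'
Anagram: Yes


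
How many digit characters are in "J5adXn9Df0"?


Input string: 'J5adXn9Df0'
Operation: count digit characters (0-9)
Scan: 'J', '5'(digit), 'a', 'd', 'X', 'n', '9'(digit), 'D', 'f', '0'(digit)
Digits found: 3
Result: 3


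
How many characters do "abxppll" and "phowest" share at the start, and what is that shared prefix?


String 1: 'abxppll'
String 2: 'phowest'
Compare position by position:
pos 0: 'a' vs 'p' differ -> stop
Longest common prefix: "" (length 0)


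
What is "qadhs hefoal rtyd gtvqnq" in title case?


Input string: 'qadhs hefoal rtyd gtvqnq'
Operation: capitalize first letter of each word
Word transformations: 'qadhs'->'Qadhs', 'hefoal'->'Hefoal', 'rtyd'->'Rtyd', 'gtvqnq'->'Gtvqnq'
Result: Qadhs Hefoal Rtyd Gtvqnq


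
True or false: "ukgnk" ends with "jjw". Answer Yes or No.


Input string: 'ukgnk'
Suffix to check: 'jjw'
Last 3 characters of input: 'gnk'
Match: False
Result: No


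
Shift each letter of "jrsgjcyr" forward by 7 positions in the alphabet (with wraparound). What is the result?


Input: 'jrsgjcyr', shift = 7
Operation: for each letter, (position + 7) mod 26
Mapping: 'j'(9+7=16)->'q', 'r'(17+7=24)->'y', 's'(18+7=25)->'z', 'g'(6+7=13)->'n', 'j'(9+7=16)->'q', 'c'(2+7=9)->'j', 'y'(24+7=31, 31 mod 26=5)->'f', 'r'(17+7=24)->'y'
Result: qyznqjfy


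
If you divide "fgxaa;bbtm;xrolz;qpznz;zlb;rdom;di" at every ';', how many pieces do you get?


Input string: 'fgxaa;bbtm;xrolz;qpznz;zlb;rdom;di'
Delimiter: ';'
Split result: 'fgxaa', 'bbtm', 'xrolz', 'qpznz', 'zlb', 'rdom', 'di'
Number of parts: 7


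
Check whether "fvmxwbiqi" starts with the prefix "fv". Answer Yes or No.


Input string: 'fvmxwbiqi'
Prefix to check: 'fv'
First 2 characters of input: 'fv'
Match: True
Result: Yes


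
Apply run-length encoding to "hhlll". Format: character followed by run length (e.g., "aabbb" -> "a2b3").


Input: 'hhlll'
Operation: identify consecutive runs
Runs: 'hh' -> h2, 'lll' -> l3
Encoded: h2l3


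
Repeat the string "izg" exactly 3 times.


Input string: 'izg'
Operation: repeat 3 times
Concatenation: 'izg' + 'izg' + 'izg'
Result: izgizgizg


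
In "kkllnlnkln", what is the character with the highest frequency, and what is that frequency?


Input: 'kkllnlnkln'
Operation: tally each character
Counts: 'k':3, 'l':4, 'n':3
Maximum: 'l' appears 4 times


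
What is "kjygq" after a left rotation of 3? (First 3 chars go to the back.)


Input: 'kjygq', shift = 3
Operation: split at index 3 and swap parts
Front part s[0:3] = 'kjy'
Back part s[3:] = 'gq'
Rotated = back + front = 'gq' + 'kjy'
Result: gqkjy


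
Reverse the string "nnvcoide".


Input string: 'nnvcoide'
Operation: reverse character order
Original order: 'n' -> 'n' -> 'v' -> 'c' -> 'o' -> 'i' -> 'd' -> 'e'
Reversed order: 'e' -> 'd' -> 'i' -> 'o' -> 'c' -> 'v' -> 'n' -> 'n'
Result: ediocvnn


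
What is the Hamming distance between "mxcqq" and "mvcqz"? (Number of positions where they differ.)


String 1: 'mxcqq'
String 2: 'mvcqz'
Compare each position: pos 0: 'm'=='m', pos 1: 'x'!='v', pos 2: 'c'=='c', pos 3: 'q'=='q', pos 4: 'q'!='z'
Differing positions: 2
Hamming distance: 2


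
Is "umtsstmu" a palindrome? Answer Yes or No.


Input string: 'umtsstmu'
Reversed: 'umtsstmu'
Compare pairs: s[0]='u' vs s[7]='u' (match), s[1]='m' vs s[6]='m' (match), s[2]='t' vs s[5]='t' (match), s[3]='s' vs s[4]='s' (match)
Palindrome: Yes


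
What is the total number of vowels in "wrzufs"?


Input string: 'wrzufs'
Operation: count vowels (a, e, i, o, u)
Scan: s[0]='w', s[1]='r', s[2]='z', s[3]='u' (vowel), s[4]='f', s[5]='s'
Vowels found: 1
Result: 1


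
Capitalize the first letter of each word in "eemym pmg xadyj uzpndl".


Input string: 'eemym pmg xadyj uzpndl'
Operation: capitalize first letter of each word
Word transformations: 'eemym'->'Eemym', 'pmg'->'Pmg', 'xadyj'->'Xadyj', 'uzpndl'->'Uzpndl'
Result: Eemym Pmg Xadyj Uzpndl


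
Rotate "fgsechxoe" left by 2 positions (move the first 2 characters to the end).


Input: 'fgsechxoe', shift = 2
Operation: split at index 2 and swap parts
Front part s[0:2] = 'fg'
Back part s[2:] = 'sechxoe'
Rotated = back + front = 'sechxoe' + 'fg'
Result: sechxoefg


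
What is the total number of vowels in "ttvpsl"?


Input string: 'ttvpsl'
Operation: count vowels (a, e, i, o, u)
Scan: s[0]='t', s[1]='t', s[2]='v', s[3]='p', s[4]='s', s[5]='l'
Vowels found: 0
Result: 0


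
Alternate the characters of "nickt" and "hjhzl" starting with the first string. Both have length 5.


String 1: 'nickt'
String 2: 'hjhzl'
Operation: alternate characters
Pairs: 'n'+'h', 'i'+'j', 'c'+'h', 'k'+'z', 't'+'l'
Result: nhijchkztl


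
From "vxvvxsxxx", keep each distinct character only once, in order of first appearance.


Input: 'vxvvxsxxx'
Operation: keep first occurrence of each character
Scan: s[0]='v' new -> keep; s[1]='x' new -> keep; s[2]='v' seen -> skip; s[3]='v' seen -> skip; s[4]='x' seen -> skip; s[5]='s' new -> keep; s[6]='x' seen -> skip; s[7]='x' seen -> skip; s[8]='x' seen -> skip
Result: vxs


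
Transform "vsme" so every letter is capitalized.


Input string: 'vsme'
Operation: convert each letter to uppercase
Mapping: 'v'->'V', 's'->'S', 'm'->'M', 'e'->'E'
Result: VSME


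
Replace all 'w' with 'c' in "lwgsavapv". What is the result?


Input string: 'lwgsavapv'
Operation: replace 'w' with 'c'
Positions of 'w': 1
After replacement: lcgsavapv


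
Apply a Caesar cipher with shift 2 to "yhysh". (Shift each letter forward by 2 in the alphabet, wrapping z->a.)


Input: 'yhysh', shift = 2
Operation: for each letter, (position + 2) mod 26
Mapping: 'y'(24+2=26, 26 mod 26=0)->'a', 'h'(7+2=9)->'j', 'y'(24+2=26, 26 mod 26=0)->'a', 's'(18+2=20)->'u', 'h'(7+2=9)->'j'
Result: ajauj


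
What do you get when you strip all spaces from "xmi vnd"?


Input string: 'xmi vnd'
Operation: remove all spaces
Words: 'xmi', 'vnd'
Join without spaces: xmivnd


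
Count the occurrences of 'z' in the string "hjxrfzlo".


Input string: 'hjxrfzlo'
Target character: 'z'
Scan each position: s[5]='z'
Matches found at indices: 5
Total: 1


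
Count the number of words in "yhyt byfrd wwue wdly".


Input string: 'yhyt byfrd wwue wdly'
Operation: split by spaces
Words found: 'yhyt', 'byfrd', 'wwue', 'wdly'
Word count: 4


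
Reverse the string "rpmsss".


Input string: 'rpmsss'
Operation: reverse character order
Original order: 'r' -> 'p' -> 'm' -> 's' -> 's' -> 's'
Reversed order: 's' -> 's' -> 's' -> 'm' -> 'p' -> 'r'
Result: sssmpr


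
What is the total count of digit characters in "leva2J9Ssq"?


Input string: 'leva2J9Ssq'
Operation: count digit characters (0-9)
Scan: 'l', 'e', 'v', 'a', '2'(digit), 'J', '9'(digit), 'S', 's', 'q'
Digits found: 2
Result: 2


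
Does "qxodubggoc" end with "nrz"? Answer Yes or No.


Input string: 'qxodubggoc'
Suffix to check: 'nrz'
Last 3 characters of input: 'goc'
Match: False
Result: No


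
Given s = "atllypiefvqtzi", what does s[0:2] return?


Input string: 'atllypiefvqtzi'
Operation: slice [0:2]
Extract characters: s[0]='a', s[1]='t'
Result: at


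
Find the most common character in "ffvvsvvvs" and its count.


Input: 'ffvvsvvvs'
Operation: tally each character
Counts: 'f':2, 's':2, 'v':5
Maximum: 'v' appears 5 times
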